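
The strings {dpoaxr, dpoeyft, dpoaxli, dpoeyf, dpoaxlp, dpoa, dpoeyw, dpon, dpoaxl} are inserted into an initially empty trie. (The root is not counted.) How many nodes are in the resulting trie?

For each word, the new-node count is its length minus the longest prefix already in the trie:
  "dpoaxr" → 6 new (d, p, o, a, x, r)
  "dpoeyft" → prefix "dpo" already present; 4 new (e, y, f, t)
  "dpoaxli" → prefix "dpoax" already present; 2 new (l, i)
  "dpoeyf" → prefix "dpoeyf" already present; 0 new (none)
  "dpoaxlp" → prefix "dpoaxl" already present; 1 new (p)
  "dpoa" → prefix "dpoa" already present; 0 new (none)
  "dpoeyw" → prefix "dpoey" already present; 1 new (w)
  "dpon" → prefix "dpo" already present; 1 new (n)
  "dpoaxl" → prefix "dpoaxl" already present; 0 new (none)
Total nodes = 6 + 4 + 2 + 0 + 1 + 0 + 1 + 1 + 0 = 15

15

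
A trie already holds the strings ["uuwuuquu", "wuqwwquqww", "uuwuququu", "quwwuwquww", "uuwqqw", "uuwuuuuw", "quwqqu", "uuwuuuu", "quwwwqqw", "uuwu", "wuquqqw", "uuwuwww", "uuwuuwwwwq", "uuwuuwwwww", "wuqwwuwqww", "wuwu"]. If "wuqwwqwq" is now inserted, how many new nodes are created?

Walking "wuqwwqwq" from the root, the first 6 characters ("wuqwwq") follow existing edges; "w" is the first miss.
New nodes needed: |"wuqwwqwq"| − 6 = 8 − 6 = 2.

2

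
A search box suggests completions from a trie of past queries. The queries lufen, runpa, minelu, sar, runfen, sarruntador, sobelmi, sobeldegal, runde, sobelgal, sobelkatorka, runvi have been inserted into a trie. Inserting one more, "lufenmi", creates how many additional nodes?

Walking "lufenmi" from the root, the first 5 characters ("lufen") follow existing edges; "m" is the first miss.
So 7 − 5 = 2 new nodes.

2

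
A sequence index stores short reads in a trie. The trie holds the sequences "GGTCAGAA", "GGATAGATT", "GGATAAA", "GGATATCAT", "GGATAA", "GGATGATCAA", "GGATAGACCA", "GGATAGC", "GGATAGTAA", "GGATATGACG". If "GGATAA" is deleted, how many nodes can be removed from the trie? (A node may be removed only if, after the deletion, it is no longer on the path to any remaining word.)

Walk "GGATAA" from the leaf back toward the root, removing each node that no remaining word uses.
Every node on "GGATAA" is still needed (e.g. by "GGATAAA"), so nothing is freed.
Nodes removed: 0

0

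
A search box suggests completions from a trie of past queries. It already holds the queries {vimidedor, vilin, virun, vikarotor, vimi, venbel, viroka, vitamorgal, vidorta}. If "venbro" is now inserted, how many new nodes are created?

"venb" is already a path in the trie; the remaining "ro" must be added.
Each of the 2 remaining characters creates one node.

2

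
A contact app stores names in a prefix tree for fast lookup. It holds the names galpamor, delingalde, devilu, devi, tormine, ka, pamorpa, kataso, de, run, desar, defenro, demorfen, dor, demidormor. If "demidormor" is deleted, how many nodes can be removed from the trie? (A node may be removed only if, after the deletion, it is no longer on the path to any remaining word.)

7

Walk "demidormor" from the leaf back toward the root, removing each node that no remaining word uses.
The suffix "idormor" (7 nodes) is used only by "demidormor"; the node for "dem" still has the child "o", so pruning stops there.
Nodes removed: 7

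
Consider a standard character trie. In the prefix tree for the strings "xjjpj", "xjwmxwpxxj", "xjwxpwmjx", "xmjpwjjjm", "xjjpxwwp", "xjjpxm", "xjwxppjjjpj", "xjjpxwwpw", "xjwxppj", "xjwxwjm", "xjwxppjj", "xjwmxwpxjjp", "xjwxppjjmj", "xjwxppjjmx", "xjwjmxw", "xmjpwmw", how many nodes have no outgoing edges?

A leaf is a node with no children — equivalently, the end of a word that is not a proper prefix of any other stored word.
Those words: "xjjpj", "xjjpxm", "xjjpxwwpw", "xjwjmxw", "xjwmxwpxjjp", "xjwmxwpxxj", "xjwxppjjjpj", "xjwxppjjmj", "xjwxppjjmx", "xjwxpwmjx", "xjwxwjm", "xmjpwjjjm", "xmjpwmw"
Leaf count: 13

13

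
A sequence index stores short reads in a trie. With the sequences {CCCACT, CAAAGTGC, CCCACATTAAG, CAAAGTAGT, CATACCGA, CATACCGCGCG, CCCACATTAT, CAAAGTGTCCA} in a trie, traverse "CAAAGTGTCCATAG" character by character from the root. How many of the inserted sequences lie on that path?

Traverse "CAAAGTGTCCATAG" character by character; count nodes along the way that are marked as word ends.
Prefixes of the query that are stored words: "CAAAGTGTCCA"
Count: 1

1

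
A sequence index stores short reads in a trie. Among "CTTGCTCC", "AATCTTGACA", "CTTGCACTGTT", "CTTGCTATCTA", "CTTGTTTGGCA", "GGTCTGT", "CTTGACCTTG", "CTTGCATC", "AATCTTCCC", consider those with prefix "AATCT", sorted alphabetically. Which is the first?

AATCTTCCC

Filter for "AATCT…" and sort: "AATCTTCCC", "AATCTTGACA"
Position 1: AATCTTCCC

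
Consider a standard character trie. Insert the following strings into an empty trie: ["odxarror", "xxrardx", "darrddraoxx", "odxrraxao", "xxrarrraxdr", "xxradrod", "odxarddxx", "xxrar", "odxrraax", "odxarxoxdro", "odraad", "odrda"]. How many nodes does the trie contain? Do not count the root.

60

For each word, the new-node count is its length minus the longest prefix already in the trie:
  "odxarror" → 8 new (o, d, x, a, r, r, o, r)
  "xxrardx" → 7 new (x, x, r, a, r, d, x)
  "darrddraoxx" → 11 new (d, a, r, r, d, d, r, a, o, x, x)
  "odxrraxao" → prefix "odx" already present; 6 new (r, r, a, x, a, o)
  "xxrarrraxdr" → prefix "xxrar" already present; 6 new (r, r, a, x, d, r)
  "xxradrod" → prefix "xxra" already present; 4 new (d, r, o, d)
  "odxarddxx" → prefix "odxar" already present; 4 new (d, d, x, x)
  "xxrar" → prefix "xxrar" already present; 0 new (none)
  "odxrraax" → prefix "odxrra" already present; 2 new (a, x)
  "odxarxoxdro" → prefix "odxar" already present; 6 new (x, o, x, d, r, o)
  "odraad" → prefix "od" already present; 4 new (r, a, a, d)
  "odrda" → prefix "odr" already present; 2 new (d, a)
Total nodes = 8 + 7 + 11 + 6 + 6 + 4 + 4 + 0 + 2 + 6 + 4 + 2 = 60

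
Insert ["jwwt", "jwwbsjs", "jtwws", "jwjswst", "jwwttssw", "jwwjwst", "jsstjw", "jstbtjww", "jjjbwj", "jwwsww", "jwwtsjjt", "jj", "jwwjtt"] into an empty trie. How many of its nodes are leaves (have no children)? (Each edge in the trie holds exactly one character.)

11

A leaf is a node with no children — equivalently, the end of a word that is not a proper prefix of any other stored word.
Those words: "jjjbwj", "jsstjw", "jstbtjww", "jtwws", "jwjswst", "jwwbsjs", "jwwjtt", "jwwjwst", "jwwsww", "jwwtsjjt", "jwwttssw"
Leaf count: 11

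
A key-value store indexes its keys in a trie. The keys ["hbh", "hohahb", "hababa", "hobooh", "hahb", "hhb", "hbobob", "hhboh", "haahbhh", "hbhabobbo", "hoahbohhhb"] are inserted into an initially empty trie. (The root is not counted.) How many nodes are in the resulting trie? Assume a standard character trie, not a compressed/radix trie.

Count nodes per top-level branch (shared prefixes stored once):
  'h'-branch (haahbhh, hababa, hahb, hbh, hbhabobbo, hbobob, hhb, hhboh, hoahbohhhb, hobooh, hohahb): 46 nodes
Sum: 46

46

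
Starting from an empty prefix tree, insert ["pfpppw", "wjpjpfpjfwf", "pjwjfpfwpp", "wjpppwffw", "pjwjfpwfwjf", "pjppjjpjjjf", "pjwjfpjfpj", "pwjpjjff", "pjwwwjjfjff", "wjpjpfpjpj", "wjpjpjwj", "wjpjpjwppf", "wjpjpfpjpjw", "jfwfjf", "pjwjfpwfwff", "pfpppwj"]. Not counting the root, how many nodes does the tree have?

83

Trace insertions, counting only characters that open a new branch:
  "pfpppw" → 6 new (p, f, p, p, p, w)
  "wjpjpfpjfwf" → 11 new (w, j, p, j, p, f, p, j, f, w, f)
  "pjwjfpfwpp" → prefix "p" already present; 9 new (j, w, j, f, p, f, w, p, p)
  "wjpppwffw" → prefix "wjp" already present; 6 new (p, p, w, f, f, w)
  "pjwjfpwfwjf" → prefix "pjwjfp" already present; 5 new (w, f, w, j, f)
  "pjppjjpjjjf" → prefix "pj" already present; 9 new (p, p, j, j, p, j, j, j, f)
  "pjwjfpjfpj" → prefix "pjwjfp" already present; 4 new (j, f, p, j)
  "pwjpjjff" → prefix "p" already present; 7 new (w, j, p, j, j, f, f)
  "pjwwwjjfjff" → prefix "pjw" already present; 8 new (w, w, j, j, f, j, f, f)
  "wjpjpfpjpj" → prefix "wjpjpfpj" already present; 2 new (p, j)
  "wjpjpjwj" → prefix "wjpjp" already present; 3 new (j, w, j)
  "wjpjpjwppf" → prefix "wjpjpjw" already present; 3 new (p, p, f)
  "wjpjpfpjpjw" → prefix "wjpjpfpjpj" already present; 1 new (w)
  "jfwfjf" → 6 new (j, f, w, f, j, f)
  "pjwjfpwfwff" → prefix "pjwjfpwfw" already present; 2 new (f, f)
  "pfpppwj" → prefix "pfpppw" already present; 1 new (j)
Total nodes = 6 + 11 + 9 + 6 + 5 + 9 + 4 + 7 + 8 + 2 + 3 + 3 + 1 + 6 + 2 + 1 = 83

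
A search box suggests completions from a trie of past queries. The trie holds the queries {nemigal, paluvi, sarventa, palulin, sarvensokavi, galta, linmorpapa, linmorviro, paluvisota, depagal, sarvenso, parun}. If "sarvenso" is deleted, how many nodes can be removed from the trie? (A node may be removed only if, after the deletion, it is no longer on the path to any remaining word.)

0

A node on "sarvenso"'s path can go only if nothing else ends at it or branches off below it.
Every node on "sarvenso" is still needed (e.g. by "sarvensokavi"), so nothing is freed.
Nodes removed: 0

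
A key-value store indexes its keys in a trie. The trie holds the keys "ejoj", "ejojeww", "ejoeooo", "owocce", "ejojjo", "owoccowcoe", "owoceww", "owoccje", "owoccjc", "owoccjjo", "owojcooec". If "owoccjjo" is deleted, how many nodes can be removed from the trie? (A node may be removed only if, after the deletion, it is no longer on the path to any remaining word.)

2

Walk "owoccjjo" from the leaf back toward the root, removing each node that no remaining word uses.
The suffix "jo" (2 nodes) is used only by "owoccjjo"; the node for "owoccj" still has the child "e", so pruning stops there.
Nodes removed: 2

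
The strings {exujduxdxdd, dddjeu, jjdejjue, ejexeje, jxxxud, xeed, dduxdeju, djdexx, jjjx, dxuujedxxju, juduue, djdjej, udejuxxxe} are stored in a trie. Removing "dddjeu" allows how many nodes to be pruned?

4

A node on "dddjeu"'s path can go only if nothing else ends at it or branches off below it.
The suffix "djeu" (4 nodes) is used only by "dddjeu"; the node for "dd" still has the child "u", so pruning stops there.
Nodes removed: 4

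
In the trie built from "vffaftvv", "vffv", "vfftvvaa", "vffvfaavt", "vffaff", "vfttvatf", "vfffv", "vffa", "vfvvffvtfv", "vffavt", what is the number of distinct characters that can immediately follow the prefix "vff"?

4

Follow the path "vff" to its node, then look at its outgoing edges.
Characters that immediately follow "vff" among the stored strings: {a, f, t, v}.
That node has 4 child edges.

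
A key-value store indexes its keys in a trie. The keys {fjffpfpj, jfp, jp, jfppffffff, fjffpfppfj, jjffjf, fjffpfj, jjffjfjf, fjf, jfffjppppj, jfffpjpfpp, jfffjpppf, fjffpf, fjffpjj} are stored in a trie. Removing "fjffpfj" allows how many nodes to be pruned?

After clearing the end-marker at "fjffpfj", prune upward until reaching a node still needed by another word.
The suffix "j" (1 node) is used only by "fjffpfj"; the node for "fjffpf" still has the child "p", so pruning stops there.
Nodes removed: 1

1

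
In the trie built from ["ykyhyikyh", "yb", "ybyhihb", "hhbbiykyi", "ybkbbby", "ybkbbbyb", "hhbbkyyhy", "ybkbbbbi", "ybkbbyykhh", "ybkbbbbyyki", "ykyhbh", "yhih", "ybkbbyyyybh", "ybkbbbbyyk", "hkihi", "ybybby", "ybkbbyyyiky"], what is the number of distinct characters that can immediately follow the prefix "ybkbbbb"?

Follow the path "ybkbbbb" to its node, then look at its outgoing edges.
Characters that immediately follow "ybkbbbb" among the stored strings: {i, y}.
That node has 2 child edges.

2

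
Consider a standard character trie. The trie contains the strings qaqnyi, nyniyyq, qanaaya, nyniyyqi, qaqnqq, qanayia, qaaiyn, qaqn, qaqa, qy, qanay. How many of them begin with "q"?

Traverse to the node for "q", then collect every word in that subtree.
Words under "q": qaaiyn, qanaaya, qanay, qanayia, qaqa, qaqn, qaqnqq, qaqnyi, qy
Count: 9

9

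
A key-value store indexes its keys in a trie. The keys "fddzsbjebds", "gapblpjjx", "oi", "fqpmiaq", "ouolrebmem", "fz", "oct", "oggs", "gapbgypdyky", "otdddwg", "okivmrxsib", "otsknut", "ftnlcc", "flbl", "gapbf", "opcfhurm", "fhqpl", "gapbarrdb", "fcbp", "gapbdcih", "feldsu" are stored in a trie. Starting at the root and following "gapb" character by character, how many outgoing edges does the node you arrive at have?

5

Walk "gapb" from the root, arriving at one node.
Characters that immediately follow "gapb" among the stored strings: {a, d, f, g, l}.
That node has 5 child edges.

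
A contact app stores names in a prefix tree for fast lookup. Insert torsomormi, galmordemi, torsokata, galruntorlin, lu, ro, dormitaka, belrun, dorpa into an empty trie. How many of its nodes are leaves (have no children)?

A leaf is a node with no children — equivalently, the end of a word that is not a proper prefix of any other stored word.
Those words: "belrun", "dormitaka", "dorpa", "galmordemi", "galruntorlin", "lu", "ro", "torsokata", "torsomormi"
Leaf count: 9

9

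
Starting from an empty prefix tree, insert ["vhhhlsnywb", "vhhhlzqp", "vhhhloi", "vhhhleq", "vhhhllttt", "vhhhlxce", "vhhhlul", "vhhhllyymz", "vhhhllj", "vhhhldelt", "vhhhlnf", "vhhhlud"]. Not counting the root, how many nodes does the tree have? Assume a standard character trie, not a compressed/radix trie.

For each word, the new-node count is its length minus the longest prefix already in the trie:
  "vhhhlsnywb" → 10 new (v, h, h, h, l, s, n, y, w, b)
  "vhhhlzqp" → prefix "vhhhl" already present; 3 new (z, q, p)
  "vhhhloi" → prefix "vhhhl" already present; 2 new (o, i)
  "vhhhleq" → prefix "vhhhl" already present; 2 new (e, q)
  "vhhhllttt" → prefix "vhhhl" already present; 4 new (l, t, t, t)
  "vhhhlxce" → prefix "vhhhl" already present; 3 new (x, c, e)
  "vhhhlul" → prefix "vhhhl" already present; 2 new (u, l)
  "vhhhllyymz" → prefix "vhhhll" already present; 4 new (y, y, m, z)
  "vhhhllj" → prefix "vhhhll" already present; 1 new (j)
  "vhhhldelt" → prefix "vhhhl" already present; 4 new (d, e, l, t)
  "vhhhlnf" → prefix "vhhhl" already present; 2 new (n, f)
  "vhhhlud" → prefix "vhhhlu" already present; 1 new (d)
Total nodes = 10 + 3 + 2 + 2 + 4 + 3 + 2 + 4 + 1 + 4 + 2 + 1 = 38

38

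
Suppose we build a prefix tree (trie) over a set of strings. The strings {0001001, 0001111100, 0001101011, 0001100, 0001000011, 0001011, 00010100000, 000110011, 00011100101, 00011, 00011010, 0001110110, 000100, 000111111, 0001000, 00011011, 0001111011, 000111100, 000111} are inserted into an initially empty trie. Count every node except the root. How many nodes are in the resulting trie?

Count nodes per top-level branch (shared prefixes stored once):
  '0'-branch (000100, 0001000, 0001000011, 0001001, 00010100000, 0001011, 00011, 0001100, 000110011, 00011010, 0001101011, 00011011, 000111, 00011100101, 0001110110, 000111100, 0001111011, 0001111100, 000111111): 46 nodes
Sum: 46

46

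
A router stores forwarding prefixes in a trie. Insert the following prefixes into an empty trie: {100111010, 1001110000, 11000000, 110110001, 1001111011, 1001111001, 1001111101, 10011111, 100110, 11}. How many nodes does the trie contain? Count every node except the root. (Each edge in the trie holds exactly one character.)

Count nodes per top-level branch (shared prefixes stored once):
  '1'-branch (100110, 1001110000, 100111010, 1001111001, 1001111011, 10011111, 1001111101, 11, 11000000, 110110001): 35 nodes
Sum: 35

35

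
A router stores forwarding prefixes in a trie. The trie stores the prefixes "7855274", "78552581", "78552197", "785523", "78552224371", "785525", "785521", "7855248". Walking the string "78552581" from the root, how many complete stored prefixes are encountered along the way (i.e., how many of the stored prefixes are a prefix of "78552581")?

Check each prefix of "78552581" against the stored set — each match is an end-marker on the path.
Prefixes of the query that are stored words: "785525", "78552581"
Count: 2

2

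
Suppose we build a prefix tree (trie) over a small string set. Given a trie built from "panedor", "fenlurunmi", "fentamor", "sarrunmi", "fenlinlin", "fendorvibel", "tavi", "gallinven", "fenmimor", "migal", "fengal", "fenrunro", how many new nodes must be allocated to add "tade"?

The longest prefix of "tade" already in the trie is "ta" (length 2).
New nodes needed: |"tade"| − 2 = 4 − 2 = 2.

2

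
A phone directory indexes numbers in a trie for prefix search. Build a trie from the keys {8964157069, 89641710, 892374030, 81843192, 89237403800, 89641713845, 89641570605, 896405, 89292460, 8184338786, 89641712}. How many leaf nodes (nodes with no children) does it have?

A leaf is a node with no children — equivalently, the end of a word that is not a proper prefix of any other stored word.
Those words: "81843192", "8184338786", "892374030", "89237403800", "89292460", "896405", "89641570605", "8964157069", "89641710", "89641712", "89641713845"
Leaf count: 11

11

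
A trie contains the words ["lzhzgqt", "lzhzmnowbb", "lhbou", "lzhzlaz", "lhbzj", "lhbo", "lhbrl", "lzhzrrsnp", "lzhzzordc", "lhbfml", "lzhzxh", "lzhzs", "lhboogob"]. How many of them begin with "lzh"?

Filter for entries beginning with "lzh":
Words under "lzh": lzhzgqt, lzhzlaz, lzhzmnowbb, lzhzrrsnp, lzhzs, lzhzxh, lzhzzordc
Count: 7

7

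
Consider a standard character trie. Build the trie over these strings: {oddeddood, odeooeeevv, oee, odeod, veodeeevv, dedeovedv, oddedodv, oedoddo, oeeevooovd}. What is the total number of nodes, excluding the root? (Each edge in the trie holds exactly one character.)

53

Insert word by word; a character creates a node only if that edge doesn't already exist:
  "oddeddood" → 9 new (o, d, d, e, d, d, o, o, d)
  "odeooeeevv" → prefix "od" already present; 8 new (e, o, o, e, e, e, v, v)
  "oee" → prefix "o" already present; 2 new (e, e)
  "odeod" → prefix "odeo" already present; 1 new (d)
  "veodeeevv" → 9 new (v, e, o, d, e, e, e, v, v)
  "dedeovedv" → 9 new (d, e, d, e, o, v, e, d, v)
  "oddedodv" → prefix "odded" already present; 3 new (o, d, v)
  "oedoddo" → prefix "oe" already present; 5 new (d, o, d, d, o)
  "oeeevooovd" → prefix "oee" already present; 7 new (e, v, o, o, o, v, d)
Total nodes = 9 + 8 + 2 + 1 + 9 + 9 + 3 + 5 + 7 = 53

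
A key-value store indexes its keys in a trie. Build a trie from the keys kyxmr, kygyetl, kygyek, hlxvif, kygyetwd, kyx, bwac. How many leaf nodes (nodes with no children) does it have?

A leaf is a node with no children — equivalently, the end of a word that is not a proper prefix of any other stored word.
Those words: "bwac", "hlxvif", "kygyek", "kygyetl", "kygyetwd", "kyxmr"
Leaf count: 6

6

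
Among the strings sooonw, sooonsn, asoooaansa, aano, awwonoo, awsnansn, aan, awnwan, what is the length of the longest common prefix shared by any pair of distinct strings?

5

Look for the deepest trie node that still has at least two words in its subtree.
"sooonsn" and "sooonw" agree on "sooon" (5 characters) before diverging; nothing deeper is shared.
Longest shared-prefix length: 5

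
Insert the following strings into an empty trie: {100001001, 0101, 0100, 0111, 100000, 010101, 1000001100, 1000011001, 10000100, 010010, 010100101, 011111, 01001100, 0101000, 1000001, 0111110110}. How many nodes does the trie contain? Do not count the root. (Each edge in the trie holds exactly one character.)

43

Insert word by word; a character creates a node only if that edge doesn't already exist:
  "100001001" → 9 new (1, 0, 0, 0, 0, 1, 0, 0, 1)
  "0101" → 4 new (0, 1, 0, 1)
  "0100" → prefix "010" already present; 1 new (0)
  "0111" → prefix "01" already present; 2 new (1, 1)
  "100000" → prefix "10000" already present; 1 new (0)
  "010101" → prefix "0101" already present; 2 new (0, 1)
  "1000001100" → prefix "100000" already present; 4 new (1, 1, 0, 0)
  "1000011001" → prefix "100001" already present; 4 new (1, 0, 0, 1)
  "10000100" → prefix "10000100" already present; 0 new (none)
  "010010" → prefix "0100" already present; 2 new (1, 0)
  "010100101" → prefix "01010" already present; 4 new (0, 1, 0, 1)
  "011111" → prefix "0111" already present; 2 new (1, 1)
  "01001100" → prefix "01001" already present; 3 new (1, 0, 0)
  "0101000" → prefix "010100" already present; 1 new (0)
  "1000001" → prefix "1000001" already present; 0 new (none)
  "0111110110" → prefix "011111" already present; 4 new (0, 1, 1, 0)
Total nodes = 9 + 4 + 1 + 2 + 1 + 2 + 4 + 4 + 0 + 2 + 4 + 2 + 3 + 1 + 0 + 4 = 43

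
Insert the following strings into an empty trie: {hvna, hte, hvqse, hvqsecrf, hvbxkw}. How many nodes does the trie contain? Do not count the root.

For each word, the new-node count is its length minus the longest prefix already in the trie:
  "hvna" → 4 new (h, v, n, a)
  "hte" → prefix "h" already present; 2 new (t, e)
  "hvqse" → prefix "hv" already present; 3 new (q, s, e)
  "hvqsecrf" → prefix "hvqse" already present; 3 new (c, r, f)
  "hvbxkw" → prefix "hv" already present; 4 new (b, x, k, w)
Total nodes = 4 + 2 + 3 + 3 + 4 = 16

16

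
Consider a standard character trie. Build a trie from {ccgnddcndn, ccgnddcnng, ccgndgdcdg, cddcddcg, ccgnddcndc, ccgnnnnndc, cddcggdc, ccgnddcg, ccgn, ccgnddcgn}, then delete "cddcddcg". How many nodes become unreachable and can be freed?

4

After clearing the end-marker at "cddcddcg", prune upward until reaching a node still needed by another word.
The suffix "ddcg" (4 nodes) is used only by "cddcddcg"; the node for "cddc" still has the child "g", so pruning stops there.
Nodes removed: 4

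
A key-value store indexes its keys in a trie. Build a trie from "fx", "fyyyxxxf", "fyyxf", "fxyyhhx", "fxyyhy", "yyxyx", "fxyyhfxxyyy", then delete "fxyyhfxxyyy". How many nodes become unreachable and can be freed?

A node on "fxyyhfxxyyy"'s path can go only if nothing else ends at it or branches off below it.
The suffix "fxxyyy" (6 nodes) is used only by "fxyyhfxxyyy"; the node for "fxyyh" still has the child "h", so pruning stops there.
Nodes removed: 6

6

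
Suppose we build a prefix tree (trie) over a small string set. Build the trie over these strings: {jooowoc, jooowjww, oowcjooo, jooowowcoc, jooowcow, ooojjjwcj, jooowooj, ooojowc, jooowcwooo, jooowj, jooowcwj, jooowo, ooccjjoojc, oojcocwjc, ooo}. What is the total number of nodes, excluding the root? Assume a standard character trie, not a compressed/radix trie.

Insert word by word; a character creates a node only if that edge doesn't already exist:
  "jooowoc" → 7 new (j, o, o, o, w, o, c)
  "jooowjww" → prefix "jooow" already present; 3 new (j, w, w)
  "oowcjooo" → 8 new (o, o, w, c, j, o, o, o)
  "jooowowcoc" → prefix "jooowo" already present; 4 new (w, c, o, c)
  "jooowcow" → prefix "jooow" already present; 3 new (c, o, w)
  "ooojjjwcj" → prefix "oo" already present; 7 new (o, j, j, j, w, c, j)
  "jooowooj" → prefix "jooowo" already present; 2 new (o, j)
  "ooojowc" → prefix "oooj" already present; 3 new (o, w, c)
  "jooowcwooo" → prefix "jooowc" already present; 4 new (w, o, o, o)
  "jooowj" → prefix "jooowj" already present; 0 new (none)
  "jooowcwj" → prefix "jooowcw" already present; 1 new (j)
  "jooowo" → prefix "jooowo" already present; 0 new (none)
  "ooccjjoojc" → prefix "oo" already present; 8 new (c, c, j, j, o, o, j, c)
  "oojcocwjc" → prefix "oo" already present; 7 new (j, c, o, c, w, j, c)
  "ooo" → prefix "ooo" already present; 0 new (none)
Total nodes = 7 + 3 + 8 + 4 + 3 + 7 + 2 + 3 + 4 + 0 + 1 + 0 + 8 + 7 + 0 = 57

57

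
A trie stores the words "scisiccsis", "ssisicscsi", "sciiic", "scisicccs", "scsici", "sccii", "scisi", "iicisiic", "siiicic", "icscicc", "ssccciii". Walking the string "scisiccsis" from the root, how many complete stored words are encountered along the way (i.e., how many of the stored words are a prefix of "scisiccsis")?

Check each prefix of "scisiccsis" against the stored set — each match is an end-marker on the path.
Prefixes of the query that are stored words: "scisi", "scisiccsis"
Count: 2

2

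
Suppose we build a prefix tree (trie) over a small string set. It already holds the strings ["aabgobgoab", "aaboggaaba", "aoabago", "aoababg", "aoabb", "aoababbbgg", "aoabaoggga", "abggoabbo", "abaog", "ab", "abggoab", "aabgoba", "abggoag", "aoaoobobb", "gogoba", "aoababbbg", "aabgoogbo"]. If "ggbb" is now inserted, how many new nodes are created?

3

The longest prefix of "ggbb" already in the trie is "g" (length 1).
Each of the 3 remaining characters creates one node.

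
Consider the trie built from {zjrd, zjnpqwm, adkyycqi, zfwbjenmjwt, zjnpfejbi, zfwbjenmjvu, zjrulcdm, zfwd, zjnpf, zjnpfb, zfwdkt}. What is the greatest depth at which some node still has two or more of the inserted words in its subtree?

Look for the deepest trie node that still has at least two words in its subtree.
e.g. "zfwbjenmjvu" and "zfwbjenmjwt" share the prefix "zfwbjenmj" of length 9; no pair shares a longer one.
Longest shared-prefix length: 9

9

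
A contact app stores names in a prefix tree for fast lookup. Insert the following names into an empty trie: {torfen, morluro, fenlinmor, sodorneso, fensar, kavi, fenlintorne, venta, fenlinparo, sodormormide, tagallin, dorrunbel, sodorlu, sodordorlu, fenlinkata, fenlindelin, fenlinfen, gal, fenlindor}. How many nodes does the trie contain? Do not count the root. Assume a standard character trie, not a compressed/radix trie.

Trace insertions, counting only characters that open a new branch:
  "torfen" → 6 new (t, o, r, f, e, n)
  "morluro" → 7 new (m, o, r, l, u, r, o)
  "fenlinmor" → 9 new (f, e, n, l, i, n, m, o, r)
  "sodorneso" → 9 new (s, o, d, o, r, n, e, s, o)
  "fensar" → prefix "fen" already present; 3 new (s, a, r)
  "kavi" → 4 new (k, a, v, i)
  "fenlintorne" → prefix "fenlin" already present; 5 new (t, o, r, n, e)
  "venta" → 5 new (v, e, n, t, a)
  "fenlinparo" → prefix "fenlin" already present; 4 new (p, a, r, o)
  "sodormormide" → prefix "sodor" already present; 7 new (m, o, r, m, i, d, e)
  "tagallin" → prefix "t" already present; 7 new (a, g, a, l, l, i, n)
  "dorrunbel" → 9 new (d, o, r, r, u, n, b, e, l)
  "sodorlu" → prefix "sodor" already present; 2 new (l, u)
  "sodordorlu" → prefix "sodor" already present; 5 new (d, o, r, l, u)
  "fenlinkata" → prefix "fenlin" already present; 4 new (k, a, t, a)
  "fenlindelin" → prefix "fenlin" already present; 5 new (d, e, l, i, n)
  "fenlinfen" → prefix "fenlin" already present; 3 new (f, e, n)
  "gal" → 3 new (g, a, l)
  "fenlindor" → prefix "fenlind" already present; 2 new (o, r)
Total nodes = 6 + 7 + 9 + 9 + 3 + 4 + 5 + 5 + 4 + 7 + 7 + 9 + 2 + 5 + 4 + 5 + 3 + 3 + 2 = 99

99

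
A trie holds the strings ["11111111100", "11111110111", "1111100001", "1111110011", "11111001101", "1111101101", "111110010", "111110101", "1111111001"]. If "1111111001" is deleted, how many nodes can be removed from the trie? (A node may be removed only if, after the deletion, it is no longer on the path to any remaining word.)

A node on "1111111001"'s path can go only if nothing else ends at it or branches off below it.
The suffix "01" (2 nodes) is used only by "1111111001"; the node for "11111110" still has the child "1", so pruning stops there.
Nodes removed: 2

2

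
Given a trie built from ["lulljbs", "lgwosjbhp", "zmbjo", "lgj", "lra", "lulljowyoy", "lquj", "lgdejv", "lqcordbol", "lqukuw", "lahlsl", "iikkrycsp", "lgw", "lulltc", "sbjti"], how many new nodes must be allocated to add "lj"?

"l" is already a path in the trie; the remaining "j" must be added.
So 2 − 1 = 1 new nodes.

1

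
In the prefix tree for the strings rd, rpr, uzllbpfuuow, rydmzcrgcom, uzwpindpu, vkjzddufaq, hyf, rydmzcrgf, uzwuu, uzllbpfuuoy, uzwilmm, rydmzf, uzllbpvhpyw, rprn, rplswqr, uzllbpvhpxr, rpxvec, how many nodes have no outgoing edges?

A leaf is a node with no children — equivalently, the end of a word that is not a proper prefix of any other stored word.
Those words: "hyf", "rd", "rplswqr", "rprn", "rpxvec", "rydmzcrgcom", "rydmzcrgf", "rydmzf", "uzllbpfuuow", "uzllbpfuuoy", "uzllbpvhpxr", "uzllbpvhpyw", "uzwilmm", "uzwpindpu", "uzwuu", "vkjzddufaq"
Leaf count: 16

16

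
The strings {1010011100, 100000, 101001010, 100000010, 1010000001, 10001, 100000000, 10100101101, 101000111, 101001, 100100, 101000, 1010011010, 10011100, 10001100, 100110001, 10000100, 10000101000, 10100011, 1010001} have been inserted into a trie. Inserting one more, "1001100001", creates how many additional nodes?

"10011000" is already a path in the trie; the remaining "01" must be added.
Each of the 2 remaining characters creates one node.

2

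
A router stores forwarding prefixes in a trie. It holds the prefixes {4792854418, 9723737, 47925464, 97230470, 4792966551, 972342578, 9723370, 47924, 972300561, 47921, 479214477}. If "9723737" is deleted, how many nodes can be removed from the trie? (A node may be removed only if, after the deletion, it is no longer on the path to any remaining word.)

A node on "9723737"'s path can go only if nothing else ends at it or branches off below it.
The suffix "737" (3 nodes) is used only by "9723737"; the node for "9723" still has the child "0", so pruning stops there.
Nodes removed: 3

3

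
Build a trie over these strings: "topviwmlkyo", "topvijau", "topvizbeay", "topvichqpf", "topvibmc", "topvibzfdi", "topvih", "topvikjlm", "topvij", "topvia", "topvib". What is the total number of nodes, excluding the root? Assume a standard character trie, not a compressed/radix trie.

37

Count nodes per top-level branch (shared prefixes stored once):
  't'-branch (topvia, topvib, topvibmc, topvibzfdi, topvichqpf, topvih, topvij, topvijau, topvikjlm, topviwmlkyo, topvizbeay): 37 nodes
Sum: 37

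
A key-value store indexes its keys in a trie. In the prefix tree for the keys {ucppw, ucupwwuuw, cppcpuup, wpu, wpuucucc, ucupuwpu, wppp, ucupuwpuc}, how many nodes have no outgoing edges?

6

Leaves are exactly the stored words that no other stored word extends.
Those words: "cppcpuup", "ucppw", "ucupuwpuc", "ucupwwuuw", "wppp", "wpuucucc"
Leaf count: 6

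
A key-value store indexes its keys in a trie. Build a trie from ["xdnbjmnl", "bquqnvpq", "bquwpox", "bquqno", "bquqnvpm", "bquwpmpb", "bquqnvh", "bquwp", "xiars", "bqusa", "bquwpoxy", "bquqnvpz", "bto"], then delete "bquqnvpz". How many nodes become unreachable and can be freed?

1

A node on "bquqnvpz"'s path can go only if nothing else ends at it or branches off below it.
The suffix "z" (1 node) is used only by "bquqnvpz"; the node for "bquqnvp" still has the child "q", so pruning stops there.
Nodes removed: 1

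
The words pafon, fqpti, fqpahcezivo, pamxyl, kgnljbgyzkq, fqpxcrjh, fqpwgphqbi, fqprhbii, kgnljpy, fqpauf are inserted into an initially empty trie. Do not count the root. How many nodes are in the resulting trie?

54

Insert word by word; a character creates a node only if that edge doesn't already exist:
  "pafon" → 5 new (p, a, f, o, n)
  "fqpti" → 5 new (f, q, p, t, i)
  "fqpahcezivo" → prefix "fqp" already present; 8 new (a, h, c, e, z, i, v, o)
  "pamxyl" → prefix "pa" already present; 4 new (m, x, y, l)
  "kgnljbgyzkq" → 11 new (k, g, n, l, j, b, g, y, z, k, q)
  "fqpxcrjh" → prefix "fqp" already present; 5 new (x, c, r, j, h)
  "fqpwgphqbi" → prefix "fqp" already present; 7 new (w, g, p, h, q, b, i)
  "fqprhbii" → prefix "fqp" already present; 5 new (r, h, b, i, i)
  "kgnljpy" → prefix "kgnlj" already present; 2 new (p, y)
  "fqpauf" → prefix "fqpa" already present; 2 new (u, f)
Total nodes = 5 + 5 + 8 + 4 + 11 + 5 + 7 + 5 + 2 + 2 = 54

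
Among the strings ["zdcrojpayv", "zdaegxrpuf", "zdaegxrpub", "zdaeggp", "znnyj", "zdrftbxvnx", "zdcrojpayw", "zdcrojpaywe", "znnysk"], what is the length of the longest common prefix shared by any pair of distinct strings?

Equivalently: take the maximum, over all pairs, of their longest common prefix length.
"zdcrojpayw" and "zdcrojpaywe" agree on "zdcrojpayw" (10 characters) before diverging; nothing deeper is shared.
Longest shared-prefix length: 10

10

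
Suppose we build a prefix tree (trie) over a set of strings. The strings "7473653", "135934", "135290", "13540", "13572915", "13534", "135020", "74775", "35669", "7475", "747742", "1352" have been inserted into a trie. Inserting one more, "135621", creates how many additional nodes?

"135" is already a path in the trie; the remaining "621" must be added.
So 6 − 3 = 3 new nodes.

3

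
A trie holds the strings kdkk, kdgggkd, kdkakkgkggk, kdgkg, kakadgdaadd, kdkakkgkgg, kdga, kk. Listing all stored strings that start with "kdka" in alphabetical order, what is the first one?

kdkakkgkgg

Words with prefix "kdka", in lexicographic order: "kdkakkgkgg", "kdkakkgkggk"
Position 1: kdkakkgkgg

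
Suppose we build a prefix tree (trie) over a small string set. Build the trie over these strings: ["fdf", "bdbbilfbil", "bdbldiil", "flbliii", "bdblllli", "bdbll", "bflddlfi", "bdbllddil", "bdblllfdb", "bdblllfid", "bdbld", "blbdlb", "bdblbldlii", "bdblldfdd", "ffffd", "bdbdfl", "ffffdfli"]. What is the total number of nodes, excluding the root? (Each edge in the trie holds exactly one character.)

Insert word by word; a character creates a node only if that edge doesn't already exist:
  "fdf" → 3 new (f, d, f)
  "bdbbilfbil" → 10 new (b, d, b, b, i, l, f, b, i, l)
  "bdbldiil" → prefix "bdb" already present; 5 new (l, d, i, i, l)
  "flbliii" → prefix "f" already present; 6 new (l, b, l, i, i, i)
  "bdblllli" → prefix "bdbl" already present; 4 new (l, l, l, i)
  "bdbll" → prefix "bdbll" already present; 0 new (none)
  "bflddlfi" → prefix "b" already present; 7 new (f, l, d, d, l, f, i)
  "bdbllddil" → prefix "bdbll" already present; 4 new (d, d, i, l)
  "bdblllfdb" → prefix "bdblll" already present; 3 new (f, d, b)
  "bdblllfid" → prefix "bdblllf" already present; 2 new (i, d)
  "bdbld" → prefix "bdbld" already present; 0 new (none)
  "blbdlb" → prefix "b" already present; 5 new (l, b, d, l, b)
  "bdblbldlii" → prefix "bdbl" already present; 6 new (b, l, d, l, i, i)
  "bdblldfdd" → prefix "bdblld" already present; 3 new (f, d, d)
  "ffffd" → prefix "f" already present; 4 new (f, f, f, d)
  "bdbdfl" → prefix "bdb" already present; 3 new (d, f, l)
  "ffffdfli" → prefix "ffffd" already present; 3 new (f, l, i)
Total nodes = 3 + 10 + 5 + 6 + 4 + 0 + 7 + 4 + 3 + 2 + 0 + 5 + 6 + 3 + 4 + 3 + 3 = 68

68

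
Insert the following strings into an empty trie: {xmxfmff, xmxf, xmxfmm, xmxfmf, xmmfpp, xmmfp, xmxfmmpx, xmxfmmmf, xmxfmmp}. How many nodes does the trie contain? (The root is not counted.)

Count nodes per top-level branch (shared prefixes stored once):
  'x'-branch (xmmfp, xmmfpp, xmxf, xmxfmf, xmxfmff, xmxfmm, xmxfmmmf, xmxfmmp, xmxfmmpx): 16 nodes
Sum: 16

16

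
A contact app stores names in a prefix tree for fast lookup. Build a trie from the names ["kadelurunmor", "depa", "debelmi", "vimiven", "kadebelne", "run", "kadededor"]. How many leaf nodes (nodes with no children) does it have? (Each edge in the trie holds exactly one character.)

Leaves are exactly the stored words that no other stored word extends.
Those words: "debelmi", "depa", "kadebelne", "kadededor", "kadelurunmor", "run", "vimiven"
Leaf count: 7

7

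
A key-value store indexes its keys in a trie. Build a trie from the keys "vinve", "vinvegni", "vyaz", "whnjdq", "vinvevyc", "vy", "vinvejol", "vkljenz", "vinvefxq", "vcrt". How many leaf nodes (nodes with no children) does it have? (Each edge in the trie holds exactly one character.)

A leaf is a node with no children — equivalently, the end of a word that is not a proper prefix of any other stored word.
Those words: "vcrt", "vinvefxq", "vinvegni", "vinvejol", "vinvevyc", "vkljenz", "vyaz", "whnjdq"
Leaf count: 8

8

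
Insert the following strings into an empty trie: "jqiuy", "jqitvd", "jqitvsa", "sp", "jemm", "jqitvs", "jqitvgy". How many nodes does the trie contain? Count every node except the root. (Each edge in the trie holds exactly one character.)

17

For each word, the new-node count is its length minus the longest prefix already in the trie:
  "jqiuy" → 5 new (j, q, i, u, y)
  "jqitvd" → prefix "jqi" already present; 3 new (t, v, d)
  "jqitvsa" → prefix "jqitv" already present; 2 new (s, a)
  "sp" → 2 new (s, p)
  "jemm" → prefix "j" already present; 3 new (e, m, m)
  "jqitvs" → prefix "jqitvs" already present; 0 new (none)
  "jqitvgy" → prefix "jqitv" already present; 2 new (g, y)
Total nodes = 5 + 3 + 2 + 2 + 3 + 0 + 2 = 17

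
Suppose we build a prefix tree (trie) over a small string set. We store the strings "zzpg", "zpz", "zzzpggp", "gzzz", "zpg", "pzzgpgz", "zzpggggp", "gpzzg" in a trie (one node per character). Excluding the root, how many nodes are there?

31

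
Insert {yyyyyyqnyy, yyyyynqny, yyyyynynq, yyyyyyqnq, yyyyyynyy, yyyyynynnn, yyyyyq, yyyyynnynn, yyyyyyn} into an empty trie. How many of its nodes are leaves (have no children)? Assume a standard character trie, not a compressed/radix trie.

A leaf is a node with no children — equivalently, the end of a word that is not a proper prefix of any other stored word.
Those words: "yyyyynnynn", "yyyyynqny", "yyyyynynnn", "yyyyynynq", "yyyyyq", "yyyyyynyy", "yyyyyyqnq", "yyyyyyqnyy"
Leaf count: 8

8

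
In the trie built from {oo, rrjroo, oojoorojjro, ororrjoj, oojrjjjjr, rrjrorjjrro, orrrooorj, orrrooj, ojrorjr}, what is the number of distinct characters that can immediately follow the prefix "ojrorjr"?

The children of the "ojrorjr" node are the distinct next characters among strings starting with "ojrorjr".
No stored string extends past "ojrorjr".
That node has 0 child edges.

0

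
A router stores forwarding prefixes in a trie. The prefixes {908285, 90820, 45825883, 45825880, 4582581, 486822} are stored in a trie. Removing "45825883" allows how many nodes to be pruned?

1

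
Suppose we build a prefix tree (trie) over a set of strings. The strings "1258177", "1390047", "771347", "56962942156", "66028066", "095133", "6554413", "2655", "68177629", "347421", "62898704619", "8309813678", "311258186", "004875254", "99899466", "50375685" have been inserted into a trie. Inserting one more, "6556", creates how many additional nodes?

1

The longest prefix of "6556" already in the trie is "655" (length 3).
Each of the 1 remaining characters creates one node.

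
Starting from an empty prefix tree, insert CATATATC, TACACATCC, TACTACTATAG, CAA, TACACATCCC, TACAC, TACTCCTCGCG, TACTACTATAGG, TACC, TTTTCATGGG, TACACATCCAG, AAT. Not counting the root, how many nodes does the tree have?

Count nodes per top-level branch (shared prefixes stored once):
  'A'-branch (AAT): 3 nodes
  'C'-branch (CAA, CATATATC): 9 nodes
  'T'-branch (TACAC, TACACATCC, TACACATCCAG, TACACATCCC, TACC, TACTACTATAG, TACTACTATAGG, TACTCCTCGCG, TTTTCATGGG): 38 nodes
Sum: 50

50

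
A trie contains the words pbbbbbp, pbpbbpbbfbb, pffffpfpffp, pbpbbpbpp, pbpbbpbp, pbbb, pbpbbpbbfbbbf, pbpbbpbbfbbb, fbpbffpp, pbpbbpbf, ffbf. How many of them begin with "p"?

9

Traverse to the node for "p", then collect every word in that subtree.
Matches: "pbbb", "pbbbbbp", "pbpbbpbbfbb", "pbpbbpbbfbbb", "pbpbbpbbfbbbf", "pbpbbpbf", "pbpbbpbp", "pbpbbpbpp", "pffffpfpffp"
Count: 9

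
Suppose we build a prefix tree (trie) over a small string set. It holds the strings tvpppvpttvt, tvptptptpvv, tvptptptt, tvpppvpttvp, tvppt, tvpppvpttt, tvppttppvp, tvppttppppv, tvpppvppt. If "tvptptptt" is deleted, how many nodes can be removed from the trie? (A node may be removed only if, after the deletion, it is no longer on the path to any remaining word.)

1

Walk "tvptptptt" from the leaf back toward the root, removing each node that no remaining word uses.
The suffix "t" (1 node) is used only by "tvptptptt"; the node for "tvptptpt" still has the child "p", so pruning stops there.
Nodes removed: 1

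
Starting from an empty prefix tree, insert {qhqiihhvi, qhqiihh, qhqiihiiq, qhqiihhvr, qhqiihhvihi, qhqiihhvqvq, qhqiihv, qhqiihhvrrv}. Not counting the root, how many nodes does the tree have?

For each word, the new-node count is its length minus the longest prefix already in the trie:
  "qhqiihhvi" → 9 new (q, h, q, i, i, h, h, v, i)
  "qhqiihh" → prefix "qhqiihh" already present; 0 new (none)
  "qhqiihiiq" → prefix "qhqiih" already present; 3 new (i, i, q)
  "qhqiihhvr" → prefix "qhqiihhv" already present; 1 new (r)
  "qhqiihhvihi" → prefix "qhqiihhvi" already present; 2 new (h, i)
  "qhqiihhvqvq" → prefix "qhqiihhv" already present; 3 new (q, v, q)
  "qhqiihv" → prefix "qhqiih" already present; 1 new (v)
  "qhqiihhvrrv" → prefix "qhqiihhvr" already present; 2 new (r, v)
Total nodes = 9 + 0 + 3 + 1 + 2 + 3 + 1 + 2 = 21

21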